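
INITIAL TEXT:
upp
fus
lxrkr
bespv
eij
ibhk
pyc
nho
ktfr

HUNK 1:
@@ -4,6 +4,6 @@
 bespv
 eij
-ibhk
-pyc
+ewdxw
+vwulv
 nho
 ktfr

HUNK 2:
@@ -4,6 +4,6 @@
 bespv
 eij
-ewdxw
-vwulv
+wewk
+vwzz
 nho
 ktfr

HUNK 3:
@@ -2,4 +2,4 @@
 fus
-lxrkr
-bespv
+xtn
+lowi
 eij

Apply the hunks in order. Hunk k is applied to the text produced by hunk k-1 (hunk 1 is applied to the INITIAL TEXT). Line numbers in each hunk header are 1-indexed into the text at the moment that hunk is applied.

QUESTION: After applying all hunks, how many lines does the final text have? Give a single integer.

Hunk 1: at line 4 remove [ibhk,pyc] add [ewdxw,vwulv] -> 9 lines: upp fus lxrkr bespv eij ewdxw vwulv nho ktfr
Hunk 2: at line 4 remove [ewdxw,vwulv] add [wewk,vwzz] -> 9 lines: upp fus lxrkr bespv eij wewk vwzz nho ktfr
Hunk 3: at line 2 remove [lxrkr,bespv] add [xtn,lowi] -> 9 lines: upp fus xtn lowi eij wewk vwzz nho ktfr
Final line count: 9

Answer: 9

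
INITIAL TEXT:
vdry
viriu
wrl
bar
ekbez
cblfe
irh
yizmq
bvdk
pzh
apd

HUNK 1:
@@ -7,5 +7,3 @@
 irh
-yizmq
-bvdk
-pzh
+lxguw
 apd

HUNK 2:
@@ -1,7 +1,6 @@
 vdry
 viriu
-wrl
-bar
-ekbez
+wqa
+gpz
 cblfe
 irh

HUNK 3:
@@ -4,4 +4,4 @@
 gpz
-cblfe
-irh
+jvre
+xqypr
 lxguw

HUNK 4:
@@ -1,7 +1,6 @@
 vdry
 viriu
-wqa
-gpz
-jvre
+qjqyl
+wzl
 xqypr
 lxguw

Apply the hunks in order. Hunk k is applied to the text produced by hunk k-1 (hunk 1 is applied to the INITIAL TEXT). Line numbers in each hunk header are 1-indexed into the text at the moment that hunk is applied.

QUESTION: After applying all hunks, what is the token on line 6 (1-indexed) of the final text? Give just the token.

Answer: lxguw

Derivation:
Hunk 1: at line 7 remove [yizmq,bvdk,pzh] add [lxguw] -> 9 lines: vdry viriu wrl bar ekbez cblfe irh lxguw apd
Hunk 2: at line 1 remove [wrl,bar,ekbez] add [wqa,gpz] -> 8 lines: vdry viriu wqa gpz cblfe irh lxguw apd
Hunk 3: at line 4 remove [cblfe,irh] add [jvre,xqypr] -> 8 lines: vdry viriu wqa gpz jvre xqypr lxguw apd
Hunk 4: at line 1 remove [wqa,gpz,jvre] add [qjqyl,wzl] -> 7 lines: vdry viriu qjqyl wzl xqypr lxguw apd
Final line 6: lxguw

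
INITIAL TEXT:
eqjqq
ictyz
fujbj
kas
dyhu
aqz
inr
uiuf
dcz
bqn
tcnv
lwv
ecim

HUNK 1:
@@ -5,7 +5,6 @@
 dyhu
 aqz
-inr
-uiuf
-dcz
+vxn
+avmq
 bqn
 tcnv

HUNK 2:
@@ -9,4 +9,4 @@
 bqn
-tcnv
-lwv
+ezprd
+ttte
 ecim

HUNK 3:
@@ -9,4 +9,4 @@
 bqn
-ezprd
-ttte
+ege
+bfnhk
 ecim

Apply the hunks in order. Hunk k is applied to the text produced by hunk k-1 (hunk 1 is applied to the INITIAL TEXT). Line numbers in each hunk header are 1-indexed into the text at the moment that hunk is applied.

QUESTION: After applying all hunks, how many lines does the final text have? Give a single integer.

Answer: 12

Derivation:
Hunk 1: at line 5 remove [inr,uiuf,dcz] add [vxn,avmq] -> 12 lines: eqjqq ictyz fujbj kas dyhu aqz vxn avmq bqn tcnv lwv ecim
Hunk 2: at line 9 remove [tcnv,lwv] add [ezprd,ttte] -> 12 lines: eqjqq ictyz fujbj kas dyhu aqz vxn avmq bqn ezprd ttte ecim
Hunk 3: at line 9 remove [ezprd,ttte] add [ege,bfnhk] -> 12 lines: eqjqq ictyz fujbj kas dyhu aqz vxn avmq bqn ege bfnhk ecim
Final line count: 12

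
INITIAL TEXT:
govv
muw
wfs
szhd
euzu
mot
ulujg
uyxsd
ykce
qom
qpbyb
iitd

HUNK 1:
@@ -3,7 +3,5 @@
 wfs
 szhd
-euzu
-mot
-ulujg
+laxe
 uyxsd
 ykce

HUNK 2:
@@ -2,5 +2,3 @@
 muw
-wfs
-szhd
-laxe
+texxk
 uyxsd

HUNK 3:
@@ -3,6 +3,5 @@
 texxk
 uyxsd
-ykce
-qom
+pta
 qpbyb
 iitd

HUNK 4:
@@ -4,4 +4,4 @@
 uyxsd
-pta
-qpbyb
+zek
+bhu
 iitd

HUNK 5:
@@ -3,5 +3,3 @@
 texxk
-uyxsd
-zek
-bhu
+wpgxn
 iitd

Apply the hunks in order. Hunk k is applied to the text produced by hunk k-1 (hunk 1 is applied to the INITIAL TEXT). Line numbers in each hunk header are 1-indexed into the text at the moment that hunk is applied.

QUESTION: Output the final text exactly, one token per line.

Hunk 1: at line 3 remove [euzu,mot,ulujg] add [laxe] -> 10 lines: govv muw wfs szhd laxe uyxsd ykce qom qpbyb iitd
Hunk 2: at line 2 remove [wfs,szhd,laxe] add [texxk] -> 8 lines: govv muw texxk uyxsd ykce qom qpbyb iitd
Hunk 3: at line 3 remove [ykce,qom] add [pta] -> 7 lines: govv muw texxk uyxsd pta qpbyb iitd
Hunk 4: at line 4 remove [pta,qpbyb] add [zek,bhu] -> 7 lines: govv muw texxk uyxsd zek bhu iitd
Hunk 5: at line 3 remove [uyxsd,zek,bhu] add [wpgxn] -> 5 lines: govv muw texxk wpgxn iitd

Answer: govv
muw
texxk
wpgxn
iitd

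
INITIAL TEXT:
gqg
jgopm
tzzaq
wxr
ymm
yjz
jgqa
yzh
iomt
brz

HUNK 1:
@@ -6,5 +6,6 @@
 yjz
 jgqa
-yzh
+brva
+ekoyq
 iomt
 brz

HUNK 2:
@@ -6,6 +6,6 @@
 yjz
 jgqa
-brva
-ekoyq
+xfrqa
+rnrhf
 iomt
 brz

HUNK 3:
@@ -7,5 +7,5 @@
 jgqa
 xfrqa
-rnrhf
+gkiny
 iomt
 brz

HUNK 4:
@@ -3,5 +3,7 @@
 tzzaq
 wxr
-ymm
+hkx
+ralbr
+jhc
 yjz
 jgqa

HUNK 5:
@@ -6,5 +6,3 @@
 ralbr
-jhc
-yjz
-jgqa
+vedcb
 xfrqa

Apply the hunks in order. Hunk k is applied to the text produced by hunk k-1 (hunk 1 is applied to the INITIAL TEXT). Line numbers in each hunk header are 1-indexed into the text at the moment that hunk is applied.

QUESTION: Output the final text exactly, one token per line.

Hunk 1: at line 6 remove [yzh] add [brva,ekoyq] -> 11 lines: gqg jgopm tzzaq wxr ymm yjz jgqa brva ekoyq iomt brz
Hunk 2: at line 6 remove [brva,ekoyq] add [xfrqa,rnrhf] -> 11 lines: gqg jgopm tzzaq wxr ymm yjz jgqa xfrqa rnrhf iomt brz
Hunk 3: at line 7 remove [rnrhf] add [gkiny] -> 11 lines: gqg jgopm tzzaq wxr ymm yjz jgqa xfrqa gkiny iomt brz
Hunk 4: at line 3 remove [ymm] add [hkx,ralbr,jhc] -> 13 lines: gqg jgopm tzzaq wxr hkx ralbr jhc yjz jgqa xfrqa gkiny iomt brz
Hunk 5: at line 6 remove [jhc,yjz,jgqa] add [vedcb] -> 11 lines: gqg jgopm tzzaq wxr hkx ralbr vedcb xfrqa gkiny iomt brz

Answer: gqg
jgopm
tzzaq
wxr
hkx
ralbr
vedcb
xfrqa
gkiny
iomt
brz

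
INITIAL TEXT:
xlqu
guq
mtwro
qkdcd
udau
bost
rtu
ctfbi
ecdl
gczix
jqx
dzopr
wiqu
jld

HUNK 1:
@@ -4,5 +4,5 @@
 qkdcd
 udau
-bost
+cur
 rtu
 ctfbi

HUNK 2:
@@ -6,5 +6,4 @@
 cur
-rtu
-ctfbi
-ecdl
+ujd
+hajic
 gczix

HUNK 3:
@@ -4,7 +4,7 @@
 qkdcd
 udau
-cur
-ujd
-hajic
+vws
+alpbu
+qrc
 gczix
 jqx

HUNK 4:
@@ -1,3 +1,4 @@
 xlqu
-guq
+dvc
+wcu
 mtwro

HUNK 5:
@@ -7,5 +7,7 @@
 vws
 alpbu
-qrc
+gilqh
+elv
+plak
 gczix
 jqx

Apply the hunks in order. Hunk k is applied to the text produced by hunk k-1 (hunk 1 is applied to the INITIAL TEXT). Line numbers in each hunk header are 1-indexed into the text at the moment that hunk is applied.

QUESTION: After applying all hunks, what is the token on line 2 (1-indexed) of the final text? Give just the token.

Hunk 1: at line 4 remove [bost] add [cur] -> 14 lines: xlqu guq mtwro qkdcd udau cur rtu ctfbi ecdl gczix jqx dzopr wiqu jld
Hunk 2: at line 6 remove [rtu,ctfbi,ecdl] add [ujd,hajic] -> 13 lines: xlqu guq mtwro qkdcd udau cur ujd hajic gczix jqx dzopr wiqu jld
Hunk 3: at line 4 remove [cur,ujd,hajic] add [vws,alpbu,qrc] -> 13 lines: xlqu guq mtwro qkdcd udau vws alpbu qrc gczix jqx dzopr wiqu jld
Hunk 4: at line 1 remove [guq] add [dvc,wcu] -> 14 lines: xlqu dvc wcu mtwro qkdcd udau vws alpbu qrc gczix jqx dzopr wiqu jld
Hunk 5: at line 7 remove [qrc] add [gilqh,elv,plak] -> 16 lines: xlqu dvc wcu mtwro qkdcd udau vws alpbu gilqh elv plak gczix jqx dzopr wiqu jld
Final line 2: dvc

Answer: dvc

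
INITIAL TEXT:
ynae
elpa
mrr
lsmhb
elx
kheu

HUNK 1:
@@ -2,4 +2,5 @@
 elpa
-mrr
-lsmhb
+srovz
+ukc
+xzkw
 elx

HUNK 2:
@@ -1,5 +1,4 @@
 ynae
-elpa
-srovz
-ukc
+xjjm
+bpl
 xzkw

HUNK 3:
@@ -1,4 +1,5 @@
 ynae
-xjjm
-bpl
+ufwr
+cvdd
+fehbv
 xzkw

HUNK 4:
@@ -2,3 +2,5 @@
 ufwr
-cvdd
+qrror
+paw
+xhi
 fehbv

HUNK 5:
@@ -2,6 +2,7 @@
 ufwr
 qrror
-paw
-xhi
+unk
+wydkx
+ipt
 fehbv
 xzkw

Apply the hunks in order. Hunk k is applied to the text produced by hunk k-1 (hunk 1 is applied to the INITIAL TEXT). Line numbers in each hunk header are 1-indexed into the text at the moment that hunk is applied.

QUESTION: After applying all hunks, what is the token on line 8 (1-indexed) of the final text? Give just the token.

Hunk 1: at line 2 remove [mrr,lsmhb] add [srovz,ukc,xzkw] -> 7 lines: ynae elpa srovz ukc xzkw elx kheu
Hunk 2: at line 1 remove [elpa,srovz,ukc] add [xjjm,bpl] -> 6 lines: ynae xjjm bpl xzkw elx kheu
Hunk 3: at line 1 remove [xjjm,bpl] add [ufwr,cvdd,fehbv] -> 7 lines: ynae ufwr cvdd fehbv xzkw elx kheu
Hunk 4: at line 2 remove [cvdd] add [qrror,paw,xhi] -> 9 lines: ynae ufwr qrror paw xhi fehbv xzkw elx kheu
Hunk 5: at line 2 remove [paw,xhi] add [unk,wydkx,ipt] -> 10 lines: ynae ufwr qrror unk wydkx ipt fehbv xzkw elx kheu
Final line 8: xzkw

Answer: xzkw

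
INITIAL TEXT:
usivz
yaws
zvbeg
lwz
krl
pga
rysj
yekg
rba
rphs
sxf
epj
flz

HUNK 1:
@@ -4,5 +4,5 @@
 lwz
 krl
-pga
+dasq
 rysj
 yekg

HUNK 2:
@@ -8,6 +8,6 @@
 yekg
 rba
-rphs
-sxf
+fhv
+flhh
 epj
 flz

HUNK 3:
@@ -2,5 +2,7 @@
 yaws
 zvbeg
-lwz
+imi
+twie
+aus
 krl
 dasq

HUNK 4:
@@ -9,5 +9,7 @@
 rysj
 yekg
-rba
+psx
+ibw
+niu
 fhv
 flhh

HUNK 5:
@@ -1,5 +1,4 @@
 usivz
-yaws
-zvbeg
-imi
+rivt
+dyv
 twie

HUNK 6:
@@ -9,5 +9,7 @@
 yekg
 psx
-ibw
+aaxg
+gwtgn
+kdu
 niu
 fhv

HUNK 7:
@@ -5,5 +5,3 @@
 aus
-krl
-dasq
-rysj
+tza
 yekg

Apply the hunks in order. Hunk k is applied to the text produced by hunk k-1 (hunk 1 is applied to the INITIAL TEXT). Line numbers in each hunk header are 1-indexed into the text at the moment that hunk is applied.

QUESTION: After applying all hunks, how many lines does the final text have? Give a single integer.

Hunk 1: at line 4 remove [pga] add [dasq] -> 13 lines: usivz yaws zvbeg lwz krl dasq rysj yekg rba rphs sxf epj flz
Hunk 2: at line 8 remove [rphs,sxf] add [fhv,flhh] -> 13 lines: usivz yaws zvbeg lwz krl dasq rysj yekg rba fhv flhh epj flz
Hunk 3: at line 2 remove [lwz] add [imi,twie,aus] -> 15 lines: usivz yaws zvbeg imi twie aus krl dasq rysj yekg rba fhv flhh epj flz
Hunk 4: at line 9 remove [rba] add [psx,ibw,niu] -> 17 lines: usivz yaws zvbeg imi twie aus krl dasq rysj yekg psx ibw niu fhv flhh epj flz
Hunk 5: at line 1 remove [yaws,zvbeg,imi] add [rivt,dyv] -> 16 lines: usivz rivt dyv twie aus krl dasq rysj yekg psx ibw niu fhv flhh epj flz
Hunk 6: at line 9 remove [ibw] add [aaxg,gwtgn,kdu] -> 18 lines: usivz rivt dyv twie aus krl dasq rysj yekg psx aaxg gwtgn kdu niu fhv flhh epj flz
Hunk 7: at line 5 remove [krl,dasq,rysj] add [tza] -> 16 lines: usivz rivt dyv twie aus tza yekg psx aaxg gwtgn kdu niu fhv flhh epj flz
Final line count: 16

Answer: 16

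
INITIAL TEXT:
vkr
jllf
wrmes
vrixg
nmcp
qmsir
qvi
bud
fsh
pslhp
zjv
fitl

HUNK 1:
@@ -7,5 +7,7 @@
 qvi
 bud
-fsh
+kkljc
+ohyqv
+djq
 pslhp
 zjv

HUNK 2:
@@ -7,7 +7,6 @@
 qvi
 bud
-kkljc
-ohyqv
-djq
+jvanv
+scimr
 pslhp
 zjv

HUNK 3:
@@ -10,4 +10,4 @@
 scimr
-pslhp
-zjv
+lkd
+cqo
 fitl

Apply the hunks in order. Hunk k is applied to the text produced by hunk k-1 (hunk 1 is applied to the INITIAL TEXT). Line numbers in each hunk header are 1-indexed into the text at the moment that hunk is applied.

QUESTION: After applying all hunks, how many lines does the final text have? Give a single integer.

Hunk 1: at line 7 remove [fsh] add [kkljc,ohyqv,djq] -> 14 lines: vkr jllf wrmes vrixg nmcp qmsir qvi bud kkljc ohyqv djq pslhp zjv fitl
Hunk 2: at line 7 remove [kkljc,ohyqv,djq] add [jvanv,scimr] -> 13 lines: vkr jllf wrmes vrixg nmcp qmsir qvi bud jvanv scimr pslhp zjv fitl
Hunk 3: at line 10 remove [pslhp,zjv] add [lkd,cqo] -> 13 lines: vkr jllf wrmes vrixg nmcp qmsir qvi bud jvanv scimr lkd cqo fitl
Final line count: 13

Answer: 13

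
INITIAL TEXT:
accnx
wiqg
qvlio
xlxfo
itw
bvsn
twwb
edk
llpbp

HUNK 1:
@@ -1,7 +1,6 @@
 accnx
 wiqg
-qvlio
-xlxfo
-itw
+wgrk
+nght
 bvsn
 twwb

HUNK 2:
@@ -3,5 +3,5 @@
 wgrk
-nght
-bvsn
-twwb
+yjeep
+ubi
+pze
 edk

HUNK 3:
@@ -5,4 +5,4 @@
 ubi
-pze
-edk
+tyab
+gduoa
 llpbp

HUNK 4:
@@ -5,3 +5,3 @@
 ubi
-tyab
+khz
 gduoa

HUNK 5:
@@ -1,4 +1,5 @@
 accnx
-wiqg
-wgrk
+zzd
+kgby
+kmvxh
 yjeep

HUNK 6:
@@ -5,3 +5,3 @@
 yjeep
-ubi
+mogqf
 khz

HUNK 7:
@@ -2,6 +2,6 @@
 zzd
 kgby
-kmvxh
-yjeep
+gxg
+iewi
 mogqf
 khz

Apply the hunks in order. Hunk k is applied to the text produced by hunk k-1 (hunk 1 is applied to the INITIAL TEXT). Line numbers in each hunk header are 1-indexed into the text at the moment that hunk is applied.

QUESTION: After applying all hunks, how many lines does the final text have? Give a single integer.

Hunk 1: at line 1 remove [qvlio,xlxfo,itw] add [wgrk,nght] -> 8 lines: accnx wiqg wgrk nght bvsn twwb edk llpbp
Hunk 2: at line 3 remove [nght,bvsn,twwb] add [yjeep,ubi,pze] -> 8 lines: accnx wiqg wgrk yjeep ubi pze edk llpbp
Hunk 3: at line 5 remove [pze,edk] add [tyab,gduoa] -> 8 lines: accnx wiqg wgrk yjeep ubi tyab gduoa llpbp
Hunk 4: at line 5 remove [tyab] add [khz] -> 8 lines: accnx wiqg wgrk yjeep ubi khz gduoa llpbp
Hunk 5: at line 1 remove [wiqg,wgrk] add [zzd,kgby,kmvxh] -> 9 lines: accnx zzd kgby kmvxh yjeep ubi khz gduoa llpbp
Hunk 6: at line 5 remove [ubi] add [mogqf] -> 9 lines: accnx zzd kgby kmvxh yjeep mogqf khz gduoa llpbp
Hunk 7: at line 2 remove [kmvxh,yjeep] add [gxg,iewi] -> 9 lines: accnx zzd kgby gxg iewi mogqf khz gduoa llpbp
Final line count: 9

Answer: 9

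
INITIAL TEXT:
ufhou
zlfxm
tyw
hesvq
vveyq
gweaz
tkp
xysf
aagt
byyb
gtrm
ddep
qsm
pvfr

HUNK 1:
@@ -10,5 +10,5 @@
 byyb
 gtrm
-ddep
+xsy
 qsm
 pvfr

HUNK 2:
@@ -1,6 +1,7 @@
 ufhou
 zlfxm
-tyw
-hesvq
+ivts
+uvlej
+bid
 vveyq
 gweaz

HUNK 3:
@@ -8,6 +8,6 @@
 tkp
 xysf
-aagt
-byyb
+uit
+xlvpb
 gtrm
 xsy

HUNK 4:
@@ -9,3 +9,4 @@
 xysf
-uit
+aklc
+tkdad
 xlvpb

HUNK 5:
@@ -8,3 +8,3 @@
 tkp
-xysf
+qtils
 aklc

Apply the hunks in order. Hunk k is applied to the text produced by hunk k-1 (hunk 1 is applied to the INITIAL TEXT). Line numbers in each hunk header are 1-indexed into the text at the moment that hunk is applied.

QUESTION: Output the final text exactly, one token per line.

Answer: ufhou
zlfxm
ivts
uvlej
bid
vveyq
gweaz
tkp
qtils
aklc
tkdad
xlvpb
gtrm
xsy
qsm
pvfr

Derivation:
Hunk 1: at line 10 remove [ddep] add [xsy] -> 14 lines: ufhou zlfxm tyw hesvq vveyq gweaz tkp xysf aagt byyb gtrm xsy qsm pvfr
Hunk 2: at line 1 remove [tyw,hesvq] add [ivts,uvlej,bid] -> 15 lines: ufhou zlfxm ivts uvlej bid vveyq gweaz tkp xysf aagt byyb gtrm xsy qsm pvfr
Hunk 3: at line 8 remove [aagt,byyb] add [uit,xlvpb] -> 15 lines: ufhou zlfxm ivts uvlej bid vveyq gweaz tkp xysf uit xlvpb gtrm xsy qsm pvfr
Hunk 4: at line 9 remove [uit] add [aklc,tkdad] -> 16 lines: ufhou zlfxm ivts uvlej bid vveyq gweaz tkp xysf aklc tkdad xlvpb gtrm xsy qsm pvfr
Hunk 5: at line 8 remove [xysf] add [qtils] -> 16 lines: ufhou zlfxm ivts uvlej bid vveyq gweaz tkp qtils aklc tkdad xlvpb gtrm xsy qsm pvfr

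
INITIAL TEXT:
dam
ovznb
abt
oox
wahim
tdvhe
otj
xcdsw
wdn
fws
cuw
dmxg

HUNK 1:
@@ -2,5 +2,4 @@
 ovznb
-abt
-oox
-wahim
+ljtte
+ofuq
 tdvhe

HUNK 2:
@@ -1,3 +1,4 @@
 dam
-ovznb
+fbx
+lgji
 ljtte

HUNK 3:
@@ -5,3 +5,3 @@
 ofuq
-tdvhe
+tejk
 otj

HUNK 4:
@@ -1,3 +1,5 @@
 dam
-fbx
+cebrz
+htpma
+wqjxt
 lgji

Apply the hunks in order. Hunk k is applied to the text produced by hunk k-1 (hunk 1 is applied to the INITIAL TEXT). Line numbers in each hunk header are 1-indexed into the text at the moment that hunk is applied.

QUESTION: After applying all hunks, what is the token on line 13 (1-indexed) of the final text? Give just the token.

Answer: cuw

Derivation:
Hunk 1: at line 2 remove [abt,oox,wahim] add [ljtte,ofuq] -> 11 lines: dam ovznb ljtte ofuq tdvhe otj xcdsw wdn fws cuw dmxg
Hunk 2: at line 1 remove [ovznb] add [fbx,lgji] -> 12 lines: dam fbx lgji ljtte ofuq tdvhe otj xcdsw wdn fws cuw dmxg
Hunk 3: at line 5 remove [tdvhe] add [tejk] -> 12 lines: dam fbx lgji ljtte ofuq tejk otj xcdsw wdn fws cuw dmxg
Hunk 4: at line 1 remove [fbx] add [cebrz,htpma,wqjxt] -> 14 lines: dam cebrz htpma wqjxt lgji ljtte ofuq tejk otj xcdsw wdn fws cuw dmxg
Final line 13: cuw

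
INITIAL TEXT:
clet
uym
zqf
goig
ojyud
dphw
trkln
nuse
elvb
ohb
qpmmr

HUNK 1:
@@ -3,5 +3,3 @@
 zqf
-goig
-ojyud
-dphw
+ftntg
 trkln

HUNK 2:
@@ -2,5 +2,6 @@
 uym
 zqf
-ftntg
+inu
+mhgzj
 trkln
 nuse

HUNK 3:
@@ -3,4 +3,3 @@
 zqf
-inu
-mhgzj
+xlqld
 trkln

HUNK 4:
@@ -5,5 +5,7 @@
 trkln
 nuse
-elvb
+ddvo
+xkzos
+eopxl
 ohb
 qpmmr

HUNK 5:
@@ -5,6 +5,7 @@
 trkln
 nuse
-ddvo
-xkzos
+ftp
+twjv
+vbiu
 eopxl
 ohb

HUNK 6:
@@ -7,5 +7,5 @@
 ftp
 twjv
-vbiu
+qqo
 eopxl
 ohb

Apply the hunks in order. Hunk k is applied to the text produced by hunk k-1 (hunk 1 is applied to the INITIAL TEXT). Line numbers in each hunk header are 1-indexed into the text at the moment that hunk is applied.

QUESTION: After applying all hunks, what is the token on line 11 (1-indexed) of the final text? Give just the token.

Answer: ohb

Derivation:
Hunk 1: at line 3 remove [goig,ojyud,dphw] add [ftntg] -> 9 lines: clet uym zqf ftntg trkln nuse elvb ohb qpmmr
Hunk 2: at line 2 remove [ftntg] add [inu,mhgzj] -> 10 lines: clet uym zqf inu mhgzj trkln nuse elvb ohb qpmmr
Hunk 3: at line 3 remove [inu,mhgzj] add [xlqld] -> 9 lines: clet uym zqf xlqld trkln nuse elvb ohb qpmmr
Hunk 4: at line 5 remove [elvb] add [ddvo,xkzos,eopxl] -> 11 lines: clet uym zqf xlqld trkln nuse ddvo xkzos eopxl ohb qpmmr
Hunk 5: at line 5 remove [ddvo,xkzos] add [ftp,twjv,vbiu] -> 12 lines: clet uym zqf xlqld trkln nuse ftp twjv vbiu eopxl ohb qpmmr
Hunk 6: at line 7 remove [vbiu] add [qqo] -> 12 lines: clet uym zqf xlqld trkln nuse ftp twjv qqo eopxl ohb qpmmr
Final line 11: ohb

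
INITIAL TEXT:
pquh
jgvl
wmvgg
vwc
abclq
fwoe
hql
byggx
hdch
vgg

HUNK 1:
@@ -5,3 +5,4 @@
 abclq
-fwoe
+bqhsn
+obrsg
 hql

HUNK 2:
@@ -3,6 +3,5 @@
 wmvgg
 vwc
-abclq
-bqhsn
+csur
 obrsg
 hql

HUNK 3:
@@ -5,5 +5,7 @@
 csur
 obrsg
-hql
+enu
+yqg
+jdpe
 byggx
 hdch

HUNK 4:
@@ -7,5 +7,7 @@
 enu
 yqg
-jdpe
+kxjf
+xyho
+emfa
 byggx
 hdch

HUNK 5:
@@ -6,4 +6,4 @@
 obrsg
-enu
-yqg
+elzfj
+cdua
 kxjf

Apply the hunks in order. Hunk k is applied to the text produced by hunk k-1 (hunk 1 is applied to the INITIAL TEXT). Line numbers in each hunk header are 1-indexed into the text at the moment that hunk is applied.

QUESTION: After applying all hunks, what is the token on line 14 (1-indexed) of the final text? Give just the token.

Hunk 1: at line 5 remove [fwoe] add [bqhsn,obrsg] -> 11 lines: pquh jgvl wmvgg vwc abclq bqhsn obrsg hql byggx hdch vgg
Hunk 2: at line 3 remove [abclq,bqhsn] add [csur] -> 10 lines: pquh jgvl wmvgg vwc csur obrsg hql byggx hdch vgg
Hunk 3: at line 5 remove [hql] add [enu,yqg,jdpe] -> 12 lines: pquh jgvl wmvgg vwc csur obrsg enu yqg jdpe byggx hdch vgg
Hunk 4: at line 7 remove [jdpe] add [kxjf,xyho,emfa] -> 14 lines: pquh jgvl wmvgg vwc csur obrsg enu yqg kxjf xyho emfa byggx hdch vgg
Hunk 5: at line 6 remove [enu,yqg] add [elzfj,cdua] -> 14 lines: pquh jgvl wmvgg vwc csur obrsg elzfj cdua kxjf xyho emfa byggx hdch vgg
Final line 14: vgg

Answer: vgg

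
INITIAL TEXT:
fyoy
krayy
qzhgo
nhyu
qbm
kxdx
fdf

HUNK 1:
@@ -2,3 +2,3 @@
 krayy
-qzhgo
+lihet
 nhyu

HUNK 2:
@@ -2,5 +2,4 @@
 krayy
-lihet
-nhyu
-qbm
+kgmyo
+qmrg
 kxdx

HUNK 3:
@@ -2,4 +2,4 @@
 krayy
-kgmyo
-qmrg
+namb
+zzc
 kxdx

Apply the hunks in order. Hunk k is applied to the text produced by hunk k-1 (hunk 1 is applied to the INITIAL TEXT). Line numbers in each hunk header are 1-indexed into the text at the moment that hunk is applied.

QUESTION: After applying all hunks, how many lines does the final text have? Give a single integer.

Hunk 1: at line 2 remove [qzhgo] add [lihet] -> 7 lines: fyoy krayy lihet nhyu qbm kxdx fdf
Hunk 2: at line 2 remove [lihet,nhyu,qbm] add [kgmyo,qmrg] -> 6 lines: fyoy krayy kgmyo qmrg kxdx fdf
Hunk 3: at line 2 remove [kgmyo,qmrg] add [namb,zzc] -> 6 lines: fyoy krayy namb zzc kxdx fdf
Final line count: 6

Answer: 6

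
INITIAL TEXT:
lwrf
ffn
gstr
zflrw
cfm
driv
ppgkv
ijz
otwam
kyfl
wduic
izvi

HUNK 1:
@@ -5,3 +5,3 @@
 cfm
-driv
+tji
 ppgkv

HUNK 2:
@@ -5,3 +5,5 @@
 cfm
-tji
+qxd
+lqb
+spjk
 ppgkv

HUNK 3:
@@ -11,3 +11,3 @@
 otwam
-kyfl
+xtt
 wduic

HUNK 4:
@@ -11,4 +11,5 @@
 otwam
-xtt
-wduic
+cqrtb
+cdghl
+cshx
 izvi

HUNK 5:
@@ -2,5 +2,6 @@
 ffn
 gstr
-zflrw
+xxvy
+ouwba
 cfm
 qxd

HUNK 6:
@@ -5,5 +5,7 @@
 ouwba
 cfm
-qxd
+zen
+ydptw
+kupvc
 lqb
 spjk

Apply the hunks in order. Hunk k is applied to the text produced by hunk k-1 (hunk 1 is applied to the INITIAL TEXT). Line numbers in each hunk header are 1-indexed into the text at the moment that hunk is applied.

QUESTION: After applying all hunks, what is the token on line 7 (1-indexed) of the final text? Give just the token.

Answer: zen

Derivation:
Hunk 1: at line 5 remove [driv] add [tji] -> 12 lines: lwrf ffn gstr zflrw cfm tji ppgkv ijz otwam kyfl wduic izvi
Hunk 2: at line 5 remove [tji] add [qxd,lqb,spjk] -> 14 lines: lwrf ffn gstr zflrw cfm qxd lqb spjk ppgkv ijz otwam kyfl wduic izvi
Hunk 3: at line 11 remove [kyfl] add [xtt] -> 14 lines: lwrf ffn gstr zflrw cfm qxd lqb spjk ppgkv ijz otwam xtt wduic izvi
Hunk 4: at line 11 remove [xtt,wduic] add [cqrtb,cdghl,cshx] -> 15 lines: lwrf ffn gstr zflrw cfm qxd lqb spjk ppgkv ijz otwam cqrtb cdghl cshx izvi
Hunk 5: at line 2 remove [zflrw] add [xxvy,ouwba] -> 16 lines: lwrf ffn gstr xxvy ouwba cfm qxd lqb spjk ppgkv ijz otwam cqrtb cdghl cshx izvi
Hunk 6: at line 5 remove [qxd] add [zen,ydptw,kupvc] -> 18 lines: lwrf ffn gstr xxvy ouwba cfm zen ydptw kupvc lqb spjk ppgkv ijz otwam cqrtb cdghl cshx izvi
Final line 7: zen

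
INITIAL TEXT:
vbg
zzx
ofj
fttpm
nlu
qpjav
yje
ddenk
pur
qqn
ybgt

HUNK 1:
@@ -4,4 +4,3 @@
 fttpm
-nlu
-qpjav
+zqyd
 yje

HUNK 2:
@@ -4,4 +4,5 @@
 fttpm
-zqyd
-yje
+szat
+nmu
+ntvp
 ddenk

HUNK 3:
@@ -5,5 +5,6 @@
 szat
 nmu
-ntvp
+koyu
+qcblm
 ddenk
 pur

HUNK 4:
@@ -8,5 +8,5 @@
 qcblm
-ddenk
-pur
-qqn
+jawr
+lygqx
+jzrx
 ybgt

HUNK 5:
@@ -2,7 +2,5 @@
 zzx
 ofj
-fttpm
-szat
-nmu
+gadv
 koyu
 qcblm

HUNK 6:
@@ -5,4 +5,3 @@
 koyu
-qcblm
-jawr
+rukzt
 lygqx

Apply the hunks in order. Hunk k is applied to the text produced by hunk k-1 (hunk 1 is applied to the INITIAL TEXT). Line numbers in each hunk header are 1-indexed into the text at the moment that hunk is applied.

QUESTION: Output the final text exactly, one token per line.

Hunk 1: at line 4 remove [nlu,qpjav] add [zqyd] -> 10 lines: vbg zzx ofj fttpm zqyd yje ddenk pur qqn ybgt
Hunk 2: at line 4 remove [zqyd,yje] add [szat,nmu,ntvp] -> 11 lines: vbg zzx ofj fttpm szat nmu ntvp ddenk pur qqn ybgt
Hunk 3: at line 5 remove [ntvp] add [koyu,qcblm] -> 12 lines: vbg zzx ofj fttpm szat nmu koyu qcblm ddenk pur qqn ybgt
Hunk 4: at line 8 remove [ddenk,pur,qqn] add [jawr,lygqx,jzrx] -> 12 lines: vbg zzx ofj fttpm szat nmu koyu qcblm jawr lygqx jzrx ybgt
Hunk 5: at line 2 remove [fttpm,szat,nmu] add [gadv] -> 10 lines: vbg zzx ofj gadv koyu qcblm jawr lygqx jzrx ybgt
Hunk 6: at line 5 remove [qcblm,jawr] add [rukzt] -> 9 lines: vbg zzx ofj gadv koyu rukzt lygqx jzrx ybgt

Answer: vbg
zzx
ofj
gadv
koyu
rukzt
lygqx
jzrx
ybgt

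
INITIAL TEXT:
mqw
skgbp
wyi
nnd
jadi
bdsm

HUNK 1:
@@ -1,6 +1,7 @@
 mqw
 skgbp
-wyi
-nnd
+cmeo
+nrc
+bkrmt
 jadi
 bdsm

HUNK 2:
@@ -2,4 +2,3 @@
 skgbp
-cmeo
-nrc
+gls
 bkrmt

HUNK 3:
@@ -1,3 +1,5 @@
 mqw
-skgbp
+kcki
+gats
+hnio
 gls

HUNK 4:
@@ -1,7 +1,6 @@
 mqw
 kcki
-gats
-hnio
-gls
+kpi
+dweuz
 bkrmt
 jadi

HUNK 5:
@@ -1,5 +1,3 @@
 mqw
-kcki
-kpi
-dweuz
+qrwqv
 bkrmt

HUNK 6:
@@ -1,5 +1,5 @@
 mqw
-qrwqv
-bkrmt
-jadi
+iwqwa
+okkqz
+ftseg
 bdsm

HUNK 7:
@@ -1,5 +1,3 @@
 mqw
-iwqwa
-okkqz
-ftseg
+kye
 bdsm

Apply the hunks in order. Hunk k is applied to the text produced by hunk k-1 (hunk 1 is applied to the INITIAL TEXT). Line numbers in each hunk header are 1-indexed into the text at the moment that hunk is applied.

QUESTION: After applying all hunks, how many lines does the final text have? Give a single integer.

Hunk 1: at line 1 remove [wyi,nnd] add [cmeo,nrc,bkrmt] -> 7 lines: mqw skgbp cmeo nrc bkrmt jadi bdsm
Hunk 2: at line 2 remove [cmeo,nrc] add [gls] -> 6 lines: mqw skgbp gls bkrmt jadi bdsm
Hunk 3: at line 1 remove [skgbp] add [kcki,gats,hnio] -> 8 lines: mqw kcki gats hnio gls bkrmt jadi bdsm
Hunk 4: at line 1 remove [gats,hnio,gls] add [kpi,dweuz] -> 7 lines: mqw kcki kpi dweuz bkrmt jadi bdsm
Hunk 5: at line 1 remove [kcki,kpi,dweuz] add [qrwqv] -> 5 lines: mqw qrwqv bkrmt jadi bdsm
Hunk 6: at line 1 remove [qrwqv,bkrmt,jadi] add [iwqwa,okkqz,ftseg] -> 5 lines: mqw iwqwa okkqz ftseg bdsm
Hunk 7: at line 1 remove [iwqwa,okkqz,ftseg] add [kye] -> 3 lines: mqw kye bdsm
Final line count: 3

Answer: 3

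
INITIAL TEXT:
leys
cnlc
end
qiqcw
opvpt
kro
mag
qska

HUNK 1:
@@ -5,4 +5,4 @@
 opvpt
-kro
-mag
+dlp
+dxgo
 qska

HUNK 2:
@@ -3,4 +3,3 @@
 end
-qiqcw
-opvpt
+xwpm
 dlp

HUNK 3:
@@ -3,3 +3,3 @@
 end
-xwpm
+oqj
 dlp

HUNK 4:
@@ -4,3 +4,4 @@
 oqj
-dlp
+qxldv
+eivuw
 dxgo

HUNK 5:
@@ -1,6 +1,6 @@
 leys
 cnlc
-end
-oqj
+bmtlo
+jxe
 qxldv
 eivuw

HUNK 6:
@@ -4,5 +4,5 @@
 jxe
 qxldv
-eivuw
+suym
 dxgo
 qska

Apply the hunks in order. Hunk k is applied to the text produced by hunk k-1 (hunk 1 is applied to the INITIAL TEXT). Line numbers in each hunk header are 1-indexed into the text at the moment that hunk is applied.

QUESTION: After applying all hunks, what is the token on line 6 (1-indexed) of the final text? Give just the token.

Hunk 1: at line 5 remove [kro,mag] add [dlp,dxgo] -> 8 lines: leys cnlc end qiqcw opvpt dlp dxgo qska
Hunk 2: at line 3 remove [qiqcw,opvpt] add [xwpm] -> 7 lines: leys cnlc end xwpm dlp dxgo qska
Hunk 3: at line 3 remove [xwpm] add [oqj] -> 7 lines: leys cnlc end oqj dlp dxgo qska
Hunk 4: at line 4 remove [dlp] add [qxldv,eivuw] -> 8 lines: leys cnlc end oqj qxldv eivuw dxgo qska
Hunk 5: at line 1 remove [end,oqj] add [bmtlo,jxe] -> 8 lines: leys cnlc bmtlo jxe qxldv eivuw dxgo qska
Hunk 6: at line 4 remove [eivuw] add [suym] -> 8 lines: leys cnlc bmtlo jxe qxldv suym dxgo qska
Final line 6: suym

Answer: suym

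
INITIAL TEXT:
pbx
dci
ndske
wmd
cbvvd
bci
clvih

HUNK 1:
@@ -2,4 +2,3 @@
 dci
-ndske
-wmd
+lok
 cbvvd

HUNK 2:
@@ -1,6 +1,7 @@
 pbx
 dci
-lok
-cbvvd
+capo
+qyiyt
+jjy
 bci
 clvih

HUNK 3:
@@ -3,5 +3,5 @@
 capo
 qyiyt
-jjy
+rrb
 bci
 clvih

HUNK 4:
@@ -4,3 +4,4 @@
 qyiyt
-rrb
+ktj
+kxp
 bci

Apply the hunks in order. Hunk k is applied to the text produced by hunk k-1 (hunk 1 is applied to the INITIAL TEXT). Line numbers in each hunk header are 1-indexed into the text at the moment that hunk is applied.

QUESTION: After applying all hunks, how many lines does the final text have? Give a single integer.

Hunk 1: at line 2 remove [ndske,wmd] add [lok] -> 6 lines: pbx dci lok cbvvd bci clvih
Hunk 2: at line 1 remove [lok,cbvvd] add [capo,qyiyt,jjy] -> 7 lines: pbx dci capo qyiyt jjy bci clvih
Hunk 3: at line 3 remove [jjy] add [rrb] -> 7 lines: pbx dci capo qyiyt rrb bci clvih
Hunk 4: at line 4 remove [rrb] add [ktj,kxp] -> 8 lines: pbx dci capo qyiyt ktj kxp bci clvih
Final line count: 8

Answer: 8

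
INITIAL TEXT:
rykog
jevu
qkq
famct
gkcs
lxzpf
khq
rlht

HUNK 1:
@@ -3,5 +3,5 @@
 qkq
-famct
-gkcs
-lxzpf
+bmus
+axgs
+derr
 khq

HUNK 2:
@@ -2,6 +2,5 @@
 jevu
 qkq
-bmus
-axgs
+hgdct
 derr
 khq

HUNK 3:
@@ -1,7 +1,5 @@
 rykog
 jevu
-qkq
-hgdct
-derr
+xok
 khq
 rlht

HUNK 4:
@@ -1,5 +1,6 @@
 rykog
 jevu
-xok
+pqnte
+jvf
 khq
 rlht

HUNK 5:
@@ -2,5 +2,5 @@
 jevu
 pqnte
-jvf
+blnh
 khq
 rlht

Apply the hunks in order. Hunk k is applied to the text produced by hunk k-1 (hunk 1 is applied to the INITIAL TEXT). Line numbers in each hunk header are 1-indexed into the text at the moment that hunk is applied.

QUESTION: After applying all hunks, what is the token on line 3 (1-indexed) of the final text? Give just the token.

Hunk 1: at line 3 remove [famct,gkcs,lxzpf] add [bmus,axgs,derr] -> 8 lines: rykog jevu qkq bmus axgs derr khq rlht
Hunk 2: at line 2 remove [bmus,axgs] add [hgdct] -> 7 lines: rykog jevu qkq hgdct derr khq rlht
Hunk 3: at line 1 remove [qkq,hgdct,derr] add [xok] -> 5 lines: rykog jevu xok khq rlht
Hunk 4: at line 1 remove [xok] add [pqnte,jvf] -> 6 lines: rykog jevu pqnte jvf khq rlht
Hunk 5: at line 2 remove [jvf] add [blnh] -> 6 lines: rykog jevu pqnte blnh khq rlht
Final line 3: pqnte

Answer: pqnte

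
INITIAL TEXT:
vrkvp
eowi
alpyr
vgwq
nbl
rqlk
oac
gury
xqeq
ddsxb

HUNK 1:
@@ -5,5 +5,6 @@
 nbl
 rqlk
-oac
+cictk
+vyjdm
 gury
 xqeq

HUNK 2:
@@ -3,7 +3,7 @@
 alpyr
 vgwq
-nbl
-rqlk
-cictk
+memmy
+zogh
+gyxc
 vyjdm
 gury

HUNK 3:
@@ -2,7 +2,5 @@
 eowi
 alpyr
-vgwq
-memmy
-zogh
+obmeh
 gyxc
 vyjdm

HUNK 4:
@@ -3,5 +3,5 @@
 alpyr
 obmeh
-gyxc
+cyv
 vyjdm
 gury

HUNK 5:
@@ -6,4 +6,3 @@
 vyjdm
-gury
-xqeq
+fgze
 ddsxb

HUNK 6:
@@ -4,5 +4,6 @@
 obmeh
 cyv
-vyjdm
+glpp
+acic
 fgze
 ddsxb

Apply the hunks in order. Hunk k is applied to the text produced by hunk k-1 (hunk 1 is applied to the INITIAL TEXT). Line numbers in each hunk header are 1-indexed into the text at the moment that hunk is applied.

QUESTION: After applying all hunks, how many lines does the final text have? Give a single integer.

Answer: 9

Derivation:
Hunk 1: at line 5 remove [oac] add [cictk,vyjdm] -> 11 lines: vrkvp eowi alpyr vgwq nbl rqlk cictk vyjdm gury xqeq ddsxb
Hunk 2: at line 3 remove [nbl,rqlk,cictk] add [memmy,zogh,gyxc] -> 11 lines: vrkvp eowi alpyr vgwq memmy zogh gyxc vyjdm gury xqeq ddsxb
Hunk 3: at line 2 remove [vgwq,memmy,zogh] add [obmeh] -> 9 lines: vrkvp eowi alpyr obmeh gyxc vyjdm gury xqeq ddsxb
Hunk 4: at line 3 remove [gyxc] add [cyv] -> 9 lines: vrkvp eowi alpyr obmeh cyv vyjdm gury xqeq ddsxb
Hunk 5: at line 6 remove [gury,xqeq] add [fgze] -> 8 lines: vrkvp eowi alpyr obmeh cyv vyjdm fgze ddsxb
Hunk 6: at line 4 remove [vyjdm] add [glpp,acic] -> 9 lines: vrkvp eowi alpyr obmeh cyv glpp acic fgze ddsxb
Final line count: 9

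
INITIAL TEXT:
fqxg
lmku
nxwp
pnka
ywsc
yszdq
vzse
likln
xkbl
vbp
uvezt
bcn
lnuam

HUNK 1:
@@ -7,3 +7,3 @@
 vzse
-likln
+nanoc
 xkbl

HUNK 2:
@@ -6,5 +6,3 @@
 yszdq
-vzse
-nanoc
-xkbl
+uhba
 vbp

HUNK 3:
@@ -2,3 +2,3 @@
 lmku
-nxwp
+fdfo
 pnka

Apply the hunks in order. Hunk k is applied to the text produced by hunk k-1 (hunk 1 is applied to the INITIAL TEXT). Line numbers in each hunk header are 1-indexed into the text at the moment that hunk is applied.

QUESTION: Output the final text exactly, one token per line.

Hunk 1: at line 7 remove [likln] add [nanoc] -> 13 lines: fqxg lmku nxwp pnka ywsc yszdq vzse nanoc xkbl vbp uvezt bcn lnuam
Hunk 2: at line 6 remove [vzse,nanoc,xkbl] add [uhba] -> 11 lines: fqxg lmku nxwp pnka ywsc yszdq uhba vbp uvezt bcn lnuam
Hunk 3: at line 2 remove [nxwp] add [fdfo] -> 11 lines: fqxg lmku fdfo pnka ywsc yszdq uhba vbp uvezt bcn lnuam

Answer: fqxg
lmku
fdfo
pnka
ywsc
yszdq
uhba
vbp
uvezt
bcn
lnuam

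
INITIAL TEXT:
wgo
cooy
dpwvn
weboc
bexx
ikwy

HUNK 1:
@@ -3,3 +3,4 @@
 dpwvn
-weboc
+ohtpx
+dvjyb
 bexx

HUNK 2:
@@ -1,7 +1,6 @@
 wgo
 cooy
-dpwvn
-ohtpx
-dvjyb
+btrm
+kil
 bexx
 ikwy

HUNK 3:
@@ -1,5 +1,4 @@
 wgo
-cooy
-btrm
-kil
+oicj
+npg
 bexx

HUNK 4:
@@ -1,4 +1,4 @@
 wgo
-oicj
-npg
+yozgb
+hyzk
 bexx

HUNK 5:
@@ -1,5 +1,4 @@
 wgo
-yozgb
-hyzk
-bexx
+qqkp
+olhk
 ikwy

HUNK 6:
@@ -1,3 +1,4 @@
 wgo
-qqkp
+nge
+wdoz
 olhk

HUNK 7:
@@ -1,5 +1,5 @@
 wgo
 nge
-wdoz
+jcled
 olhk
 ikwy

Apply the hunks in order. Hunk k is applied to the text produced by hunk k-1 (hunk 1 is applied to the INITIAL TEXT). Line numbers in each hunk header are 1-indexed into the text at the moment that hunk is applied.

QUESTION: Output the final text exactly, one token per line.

Answer: wgo
nge
jcled
olhk
ikwy

Derivation:
Hunk 1: at line 3 remove [weboc] add [ohtpx,dvjyb] -> 7 lines: wgo cooy dpwvn ohtpx dvjyb bexx ikwy
Hunk 2: at line 1 remove [dpwvn,ohtpx,dvjyb] add [btrm,kil] -> 6 lines: wgo cooy btrm kil bexx ikwy
Hunk 3: at line 1 remove [cooy,btrm,kil] add [oicj,npg] -> 5 lines: wgo oicj npg bexx ikwy
Hunk 4: at line 1 remove [oicj,npg] add [yozgb,hyzk] -> 5 lines: wgo yozgb hyzk bexx ikwy
Hunk 5: at line 1 remove [yozgb,hyzk,bexx] add [qqkp,olhk] -> 4 lines: wgo qqkp olhk ikwy
Hunk 6: at line 1 remove [qqkp] add [nge,wdoz] -> 5 lines: wgo nge wdoz olhk ikwy
Hunk 7: at line 1 remove [wdoz] add [jcled] -> 5 lines: wgo nge jcled olhk ikwy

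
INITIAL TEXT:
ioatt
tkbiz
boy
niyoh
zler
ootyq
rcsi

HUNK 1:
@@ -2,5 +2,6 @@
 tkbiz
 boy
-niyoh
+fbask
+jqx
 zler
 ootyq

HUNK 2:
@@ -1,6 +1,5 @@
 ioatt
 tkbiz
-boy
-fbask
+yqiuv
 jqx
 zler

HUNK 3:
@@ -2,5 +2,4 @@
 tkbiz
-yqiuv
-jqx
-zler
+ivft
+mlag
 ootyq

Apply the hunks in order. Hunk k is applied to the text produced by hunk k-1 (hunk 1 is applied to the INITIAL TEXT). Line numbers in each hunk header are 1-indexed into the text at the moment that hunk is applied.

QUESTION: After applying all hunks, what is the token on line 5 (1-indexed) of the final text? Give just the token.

Answer: ootyq

Derivation:
Hunk 1: at line 2 remove [niyoh] add [fbask,jqx] -> 8 lines: ioatt tkbiz boy fbask jqx zler ootyq rcsi
Hunk 2: at line 1 remove [boy,fbask] add [yqiuv] -> 7 lines: ioatt tkbiz yqiuv jqx zler ootyq rcsi
Hunk 3: at line 2 remove [yqiuv,jqx,zler] add [ivft,mlag] -> 6 lines: ioatt tkbiz ivft mlag ootyq rcsi
Final line 5: ootyq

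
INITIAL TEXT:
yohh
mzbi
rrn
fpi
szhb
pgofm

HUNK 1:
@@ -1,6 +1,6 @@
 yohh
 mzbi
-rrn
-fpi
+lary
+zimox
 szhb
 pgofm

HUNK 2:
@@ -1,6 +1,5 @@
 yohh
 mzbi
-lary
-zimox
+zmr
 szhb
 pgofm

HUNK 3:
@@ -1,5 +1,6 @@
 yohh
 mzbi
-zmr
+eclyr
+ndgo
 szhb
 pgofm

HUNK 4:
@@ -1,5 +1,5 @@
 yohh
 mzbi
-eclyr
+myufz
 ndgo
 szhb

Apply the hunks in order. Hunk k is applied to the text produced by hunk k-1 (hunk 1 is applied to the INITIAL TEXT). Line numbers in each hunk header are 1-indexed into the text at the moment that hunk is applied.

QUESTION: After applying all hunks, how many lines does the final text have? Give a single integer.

Answer: 6

Derivation:
Hunk 1: at line 1 remove [rrn,fpi] add [lary,zimox] -> 6 lines: yohh mzbi lary zimox szhb pgofm
Hunk 2: at line 1 remove [lary,zimox] add [zmr] -> 5 lines: yohh mzbi zmr szhb pgofm
Hunk 3: at line 1 remove [zmr] add [eclyr,ndgo] -> 6 lines: yohh mzbi eclyr ndgo szhb pgofm
Hunk 4: at line 1 remove [eclyr] add [myufz] -> 6 lines: yohh mzbi myufz ndgo szhb pgofm
Final line count: 6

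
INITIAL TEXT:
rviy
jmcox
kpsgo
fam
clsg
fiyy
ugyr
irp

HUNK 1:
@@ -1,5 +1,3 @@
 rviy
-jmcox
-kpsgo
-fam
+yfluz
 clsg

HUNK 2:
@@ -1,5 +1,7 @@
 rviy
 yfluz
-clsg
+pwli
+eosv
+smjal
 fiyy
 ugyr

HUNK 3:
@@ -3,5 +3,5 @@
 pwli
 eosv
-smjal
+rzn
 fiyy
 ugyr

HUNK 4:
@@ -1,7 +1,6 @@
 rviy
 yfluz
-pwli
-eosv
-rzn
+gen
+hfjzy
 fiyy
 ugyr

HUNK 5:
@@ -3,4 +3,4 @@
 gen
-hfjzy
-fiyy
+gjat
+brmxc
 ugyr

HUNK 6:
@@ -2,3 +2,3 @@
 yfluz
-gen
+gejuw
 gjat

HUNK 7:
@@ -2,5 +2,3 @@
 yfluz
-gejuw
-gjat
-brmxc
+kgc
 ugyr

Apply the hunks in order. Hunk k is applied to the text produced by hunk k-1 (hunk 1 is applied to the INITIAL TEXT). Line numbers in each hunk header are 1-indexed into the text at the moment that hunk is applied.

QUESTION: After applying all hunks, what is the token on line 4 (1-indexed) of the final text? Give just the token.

Answer: ugyr

Derivation:
Hunk 1: at line 1 remove [jmcox,kpsgo,fam] add [yfluz] -> 6 lines: rviy yfluz clsg fiyy ugyr irp
Hunk 2: at line 1 remove [clsg] add [pwli,eosv,smjal] -> 8 lines: rviy yfluz pwli eosv smjal fiyy ugyr irp
Hunk 3: at line 3 remove [smjal] add [rzn] -> 8 lines: rviy yfluz pwli eosv rzn fiyy ugyr irp
Hunk 4: at line 1 remove [pwli,eosv,rzn] add [gen,hfjzy] -> 7 lines: rviy yfluz gen hfjzy fiyy ugyr irp
Hunk 5: at line 3 remove [hfjzy,fiyy] add [gjat,brmxc] -> 7 lines: rviy yfluz gen gjat brmxc ugyr irp
Hunk 6: at line 2 remove [gen] add [gejuw] -> 7 lines: rviy yfluz gejuw gjat brmxc ugyr irp
Hunk 7: at line 2 remove [gejuw,gjat,brmxc] add [kgc] -> 5 lines: rviy yfluz kgc ugyr irp
Final line 4: ugyr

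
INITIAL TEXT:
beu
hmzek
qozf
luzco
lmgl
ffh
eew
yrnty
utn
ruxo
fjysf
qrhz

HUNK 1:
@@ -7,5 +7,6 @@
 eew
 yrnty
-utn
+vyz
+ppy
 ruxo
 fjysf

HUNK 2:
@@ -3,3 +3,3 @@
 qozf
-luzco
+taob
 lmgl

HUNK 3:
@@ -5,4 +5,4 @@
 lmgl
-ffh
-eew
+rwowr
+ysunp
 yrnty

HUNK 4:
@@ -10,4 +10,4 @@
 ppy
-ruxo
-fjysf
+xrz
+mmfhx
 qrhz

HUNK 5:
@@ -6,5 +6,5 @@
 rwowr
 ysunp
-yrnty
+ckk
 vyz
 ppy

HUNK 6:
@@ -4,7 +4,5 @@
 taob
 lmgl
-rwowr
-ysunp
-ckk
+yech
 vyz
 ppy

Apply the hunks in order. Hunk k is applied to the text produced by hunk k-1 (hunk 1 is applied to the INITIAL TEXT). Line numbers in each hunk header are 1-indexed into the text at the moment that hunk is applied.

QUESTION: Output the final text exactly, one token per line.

Hunk 1: at line 7 remove [utn] add [vyz,ppy] -> 13 lines: beu hmzek qozf luzco lmgl ffh eew yrnty vyz ppy ruxo fjysf qrhz
Hunk 2: at line 3 remove [luzco] add [taob] -> 13 lines: beu hmzek qozf taob lmgl ffh eew yrnty vyz ppy ruxo fjysf qrhz
Hunk 3: at line 5 remove [ffh,eew] add [rwowr,ysunp] -> 13 lines: beu hmzek qozf taob lmgl rwowr ysunp yrnty vyz ppy ruxo fjysf qrhz
Hunk 4: at line 10 remove [ruxo,fjysf] add [xrz,mmfhx] -> 13 lines: beu hmzek qozf taob lmgl rwowr ysunp yrnty vyz ppy xrz mmfhx qrhz
Hunk 5: at line 6 remove [yrnty] add [ckk] -> 13 lines: beu hmzek qozf taob lmgl rwowr ysunp ckk vyz ppy xrz mmfhx qrhz
Hunk 6: at line 4 remove [rwowr,ysunp,ckk] add [yech] -> 11 lines: beu hmzek qozf taob lmgl yech vyz ppy xrz mmfhx qrhz

Answer: beu
hmzek
qozf
taob
lmgl
yech
vyz
ppy
xrz
mmfhx
qrhz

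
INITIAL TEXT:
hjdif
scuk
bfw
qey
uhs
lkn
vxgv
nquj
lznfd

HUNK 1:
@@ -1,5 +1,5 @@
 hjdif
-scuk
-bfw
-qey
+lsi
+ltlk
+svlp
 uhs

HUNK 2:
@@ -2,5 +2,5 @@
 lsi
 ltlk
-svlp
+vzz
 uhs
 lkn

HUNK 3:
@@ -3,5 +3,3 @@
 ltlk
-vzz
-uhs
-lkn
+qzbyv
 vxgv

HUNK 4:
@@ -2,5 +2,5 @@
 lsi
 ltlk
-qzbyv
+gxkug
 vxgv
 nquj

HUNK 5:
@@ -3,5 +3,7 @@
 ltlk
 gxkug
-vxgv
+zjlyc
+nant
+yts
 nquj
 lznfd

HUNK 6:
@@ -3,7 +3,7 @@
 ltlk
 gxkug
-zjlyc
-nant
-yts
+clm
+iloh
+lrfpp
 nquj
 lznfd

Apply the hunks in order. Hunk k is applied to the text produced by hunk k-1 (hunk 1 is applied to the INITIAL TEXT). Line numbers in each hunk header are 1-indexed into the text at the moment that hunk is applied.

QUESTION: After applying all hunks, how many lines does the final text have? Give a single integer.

Hunk 1: at line 1 remove [scuk,bfw,qey] add [lsi,ltlk,svlp] -> 9 lines: hjdif lsi ltlk svlp uhs lkn vxgv nquj lznfd
Hunk 2: at line 2 remove [svlp] add [vzz] -> 9 lines: hjdif lsi ltlk vzz uhs lkn vxgv nquj lznfd
Hunk 3: at line 3 remove [vzz,uhs,lkn] add [qzbyv] -> 7 lines: hjdif lsi ltlk qzbyv vxgv nquj lznfd
Hunk 4: at line 2 remove [qzbyv] add [gxkug] -> 7 lines: hjdif lsi ltlk gxkug vxgv nquj lznfd
Hunk 5: at line 3 remove [vxgv] add [zjlyc,nant,yts] -> 9 lines: hjdif lsi ltlk gxkug zjlyc nant yts nquj lznfd
Hunk 6: at line 3 remove [zjlyc,nant,yts] add [clm,iloh,lrfpp] -> 9 lines: hjdif lsi ltlk gxkug clm iloh lrfpp nquj lznfd
Final line count: 9

Answer: 9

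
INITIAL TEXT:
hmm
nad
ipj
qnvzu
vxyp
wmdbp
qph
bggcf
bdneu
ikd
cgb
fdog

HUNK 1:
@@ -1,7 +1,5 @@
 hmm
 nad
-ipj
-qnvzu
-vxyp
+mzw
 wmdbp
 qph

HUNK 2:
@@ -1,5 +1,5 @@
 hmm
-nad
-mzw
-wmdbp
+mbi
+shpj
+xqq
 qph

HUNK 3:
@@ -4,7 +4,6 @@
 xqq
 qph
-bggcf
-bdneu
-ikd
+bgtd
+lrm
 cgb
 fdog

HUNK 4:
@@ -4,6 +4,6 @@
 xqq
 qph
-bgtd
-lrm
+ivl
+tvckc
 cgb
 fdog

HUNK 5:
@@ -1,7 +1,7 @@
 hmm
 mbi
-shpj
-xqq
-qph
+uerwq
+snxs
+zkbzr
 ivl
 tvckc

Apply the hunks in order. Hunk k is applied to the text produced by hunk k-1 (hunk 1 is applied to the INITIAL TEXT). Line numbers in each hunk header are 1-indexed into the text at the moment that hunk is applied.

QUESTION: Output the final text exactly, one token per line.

Hunk 1: at line 1 remove [ipj,qnvzu,vxyp] add [mzw] -> 10 lines: hmm nad mzw wmdbp qph bggcf bdneu ikd cgb fdog
Hunk 2: at line 1 remove [nad,mzw,wmdbp] add [mbi,shpj,xqq] -> 10 lines: hmm mbi shpj xqq qph bggcf bdneu ikd cgb fdog
Hunk 3: at line 4 remove [bggcf,bdneu,ikd] add [bgtd,lrm] -> 9 lines: hmm mbi shpj xqq qph bgtd lrm cgb fdog
Hunk 4: at line 4 remove [bgtd,lrm] add [ivl,tvckc] -> 9 lines: hmm mbi shpj xqq qph ivl tvckc cgb fdog
Hunk 5: at line 1 remove [shpj,xqq,qph] add [uerwq,snxs,zkbzr] -> 9 lines: hmm mbi uerwq snxs zkbzr ivl tvckc cgb fdog

Answer: hmm
mbi
uerwq
snxs
zkbzr
ivl
tvckc
cgb
fdog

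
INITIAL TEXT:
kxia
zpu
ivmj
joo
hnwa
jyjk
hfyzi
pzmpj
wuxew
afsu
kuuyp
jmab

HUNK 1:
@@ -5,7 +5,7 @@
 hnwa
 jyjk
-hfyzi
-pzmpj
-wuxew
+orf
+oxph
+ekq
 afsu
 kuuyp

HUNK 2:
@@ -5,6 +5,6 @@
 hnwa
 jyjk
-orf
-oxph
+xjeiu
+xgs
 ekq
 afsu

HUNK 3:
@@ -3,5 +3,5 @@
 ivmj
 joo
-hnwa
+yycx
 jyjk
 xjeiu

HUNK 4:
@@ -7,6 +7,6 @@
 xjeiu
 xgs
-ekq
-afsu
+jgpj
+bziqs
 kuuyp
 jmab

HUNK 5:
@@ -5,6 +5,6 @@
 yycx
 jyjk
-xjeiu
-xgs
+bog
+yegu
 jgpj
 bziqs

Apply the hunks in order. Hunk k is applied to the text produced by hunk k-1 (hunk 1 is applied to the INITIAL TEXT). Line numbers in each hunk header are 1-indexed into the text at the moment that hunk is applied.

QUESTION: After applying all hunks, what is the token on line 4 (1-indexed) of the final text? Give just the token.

Hunk 1: at line 5 remove [hfyzi,pzmpj,wuxew] add [orf,oxph,ekq] -> 12 lines: kxia zpu ivmj joo hnwa jyjk orf oxph ekq afsu kuuyp jmab
Hunk 2: at line 5 remove [orf,oxph] add [xjeiu,xgs] -> 12 lines: kxia zpu ivmj joo hnwa jyjk xjeiu xgs ekq afsu kuuyp jmab
Hunk 3: at line 3 remove [hnwa] add [yycx] -> 12 lines: kxia zpu ivmj joo yycx jyjk xjeiu xgs ekq afsu kuuyp jmab
Hunk 4: at line 7 remove [ekq,afsu] add [jgpj,bziqs] -> 12 lines: kxia zpu ivmj joo yycx jyjk xjeiu xgs jgpj bziqs kuuyp jmab
Hunk 5: at line 5 remove [xjeiu,xgs] add [bog,yegu] -> 12 lines: kxia zpu ivmj joo yycx jyjk bog yegu jgpj bziqs kuuyp jmab
Final line 4: joo

Answer: joo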